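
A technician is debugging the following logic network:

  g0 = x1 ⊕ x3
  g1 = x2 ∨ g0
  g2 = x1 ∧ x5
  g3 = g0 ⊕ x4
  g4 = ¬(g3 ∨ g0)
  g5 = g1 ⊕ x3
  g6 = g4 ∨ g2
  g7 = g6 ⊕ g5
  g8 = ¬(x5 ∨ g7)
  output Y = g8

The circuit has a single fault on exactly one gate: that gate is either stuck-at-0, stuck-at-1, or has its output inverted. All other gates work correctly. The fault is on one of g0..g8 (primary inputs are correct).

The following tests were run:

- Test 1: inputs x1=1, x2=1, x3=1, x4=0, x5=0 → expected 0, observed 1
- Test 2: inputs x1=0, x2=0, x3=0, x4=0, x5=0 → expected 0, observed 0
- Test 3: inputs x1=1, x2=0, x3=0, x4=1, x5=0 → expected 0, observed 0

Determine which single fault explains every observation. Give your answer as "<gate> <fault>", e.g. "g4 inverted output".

g0 stuck-at-1

Fault-free values for test 1 (x1=1, x2=1, x3=1, x4=0, x5=0): g0=0, g1=1, g2=0, g3=0, g4=1, g5=0, g6=1, g7=1, g8=0, giving Y=0. Observed 1.
Test 1: faults giving observed 1 are {g0 stuck-at-1, g0 inverted output, g1 stuck-at-0, g1 inverted output, g3 stuck-at-1, g3 inverted output, g4 stuck-at-0, g4 inverted output, g5 stuck-at-1, g5 inverted output, g6 stuck-at-0, g6 inverted output, g7 stuck-at-0, g7 inverted output, g8 stuck-at-1, g8 inverted output}.
Test 2 (x1=0, x2=0, x3=0, x4=0, x5=0): fault-free g0=0, g1=0, g2=0, g3=0, g4=1, g5=0, g6=1, g7=1, g8=0 → 0; observed 0. Eliminates g1 inverted output, g3 stuck-at-1, g3 inverted output, g4 stuck-at-0, g4 inverted output, g5 stuck-at-1, g5 inverted output, g6 stuck-at-0, g6 inverted output, g7 stuck-at-0, g7 inverted output, g8 stuck-at-1, g8 inverted output.
Test 3 (x1=1, x2=0, x3=0, x4=1, x5=0): fault-free g0=1, g1=1, g2=0, g3=0, g4=0, g5=1, g6=0, g7=1, g8=0 → 0; observed 0. Eliminates g0 inverted output, g1 stuck-at-0.
Only g0 stuck-at-1 is consistent with every test.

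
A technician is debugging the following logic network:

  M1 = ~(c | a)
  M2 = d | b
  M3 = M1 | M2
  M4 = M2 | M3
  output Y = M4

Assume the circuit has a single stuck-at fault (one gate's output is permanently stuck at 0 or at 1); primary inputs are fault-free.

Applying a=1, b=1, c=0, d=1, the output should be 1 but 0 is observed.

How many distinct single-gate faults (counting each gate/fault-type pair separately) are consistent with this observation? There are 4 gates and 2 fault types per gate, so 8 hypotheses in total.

2

Fault-free: M1=0, M2=1, M3=1, M4=1 → 1. Observed 0.
  M1 stuck-at-0: output 1 ✗
  M1 stuck-at-1: output 1 ✗
  M2 stuck-at-0: output 0 ✓
  M2 stuck-at-1: output 1 ✗
  M3 stuck-at-0: output 1 ✗
  M3 stuck-at-1: output 1 ✗
  M4 stuck-at-0: output 0 ✓
  M4 stuck-at-1: output 1 ✗
Consistent faults: {M2 stuck-at-0, M4 stuck-at-0} — 2 in all.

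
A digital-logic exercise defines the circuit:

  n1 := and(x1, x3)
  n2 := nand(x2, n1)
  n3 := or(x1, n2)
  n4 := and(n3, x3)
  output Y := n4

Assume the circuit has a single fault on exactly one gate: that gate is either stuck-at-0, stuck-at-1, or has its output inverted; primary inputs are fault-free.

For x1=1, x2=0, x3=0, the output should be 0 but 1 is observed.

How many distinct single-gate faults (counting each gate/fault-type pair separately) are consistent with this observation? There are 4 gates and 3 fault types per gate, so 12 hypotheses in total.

Fault-free: n1=0, n2=1, n3=1, n4=0 → 0. Observed 1.
  n1 stuck-at-0: output 0 ✗
  n1 stuck-at-1: output 0 ✗
  n1 inverted output: output 0 ✗
  n2 stuck-at-0: output 0 ✗
  n2 stuck-at-1: output 0 ✗
  n2 inverted output: output 0 ✗
  n3 stuck-at-0: output 0 ✗
  n3 stuck-at-1: output 0 ✗
  n3 inverted output: output 0 ✗
  n4 stuck-at-0: output 0 ✗
  n4 stuck-at-1: output 1 ✓
  n4 inverted output: output 1 ✓
Consistent faults: {n4 stuck-at-1, n4 inverted output} — 2 in all.

2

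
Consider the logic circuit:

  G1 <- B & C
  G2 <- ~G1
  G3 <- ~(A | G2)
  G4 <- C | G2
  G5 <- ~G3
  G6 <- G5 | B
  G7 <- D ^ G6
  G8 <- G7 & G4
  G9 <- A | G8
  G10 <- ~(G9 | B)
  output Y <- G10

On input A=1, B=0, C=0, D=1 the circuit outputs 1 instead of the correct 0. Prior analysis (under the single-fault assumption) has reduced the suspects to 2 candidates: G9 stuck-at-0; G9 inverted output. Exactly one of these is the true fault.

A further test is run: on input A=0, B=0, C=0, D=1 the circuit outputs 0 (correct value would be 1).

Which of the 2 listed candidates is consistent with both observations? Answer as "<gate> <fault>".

G9 inverted output

Evaluate each candidate on input A=0, B=0, C=0, D=1:
  G9 stuck-at-0: G1=0, G2=1, G3=0, G4=1, G5=1, G6=1, G7=0, G8=0, G9=0 [stuck-at-0], G10=1 → 1 — eliminated
  G9 inverted output: G1=0, G2=1, G3=0, G4=1, G5=1, G6=1, G7=0, G8=0, G9=1 [inverted output], G10=0 → 0 — matches
Only G9 inverted output reproduces the observed 0.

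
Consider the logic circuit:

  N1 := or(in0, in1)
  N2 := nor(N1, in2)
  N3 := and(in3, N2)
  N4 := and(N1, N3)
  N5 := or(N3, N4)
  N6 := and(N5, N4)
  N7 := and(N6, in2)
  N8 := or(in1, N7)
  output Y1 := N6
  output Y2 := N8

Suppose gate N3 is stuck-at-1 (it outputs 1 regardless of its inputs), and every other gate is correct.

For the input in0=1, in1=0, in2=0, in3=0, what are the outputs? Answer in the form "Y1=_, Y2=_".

Propagate with N3 forced: N1=1, N2=0, N3=1 [stuck-at-1], N4=1, N5=1, N6=1, N7=0, N8=0.
So the outputs are Y1=1, Y2=0. (Without the fault they would be Y1=0, Y2=0.)

Y1=1, Y2=0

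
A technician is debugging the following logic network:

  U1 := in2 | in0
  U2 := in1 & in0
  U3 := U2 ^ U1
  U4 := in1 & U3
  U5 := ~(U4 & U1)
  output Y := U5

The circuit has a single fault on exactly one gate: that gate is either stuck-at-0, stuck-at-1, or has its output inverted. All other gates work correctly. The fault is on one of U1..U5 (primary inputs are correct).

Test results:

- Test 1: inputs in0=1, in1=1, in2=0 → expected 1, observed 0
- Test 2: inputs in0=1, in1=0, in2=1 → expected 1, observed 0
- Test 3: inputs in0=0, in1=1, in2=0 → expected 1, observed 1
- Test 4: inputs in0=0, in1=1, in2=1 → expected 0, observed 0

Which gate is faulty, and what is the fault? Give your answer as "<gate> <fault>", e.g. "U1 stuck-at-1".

U4 stuck-at-1

Fault-free values for test 1 (in0=1, in1=1, in2=0): U1=1, U2=1, U3=0, U4=0, U5=1, giving Y=1. Observed 0.
Test 1: faults giving observed 0 are {U2 stuck-at-0, U2 inverted output, U3 stuck-at-1, U3 inverted output, U4 stuck-at-1, U4 inverted output, U5 stuck-at-0, U5 inverted output}.
Test 2 (in0=1, in1=0, in2=1): fault-free U1=1, U2=0, U3=1, U4=0, U5=1 → 1; observed 0. Eliminates U2 stuck-at-0, U2 inverted output, U3 stuck-at-1, U3 inverted output.
Test 3 (in0=0, in1=1, in2=0): fault-free U1=0, U2=0, U3=0, U4=0, U5=1 → 1; observed 1. Eliminates U5 stuck-at-0, U5 inverted output.
Test 4 (in0=0, in1=1, in2=1): fault-free U1=1, U2=0, U3=1, U4=1, U5=0 → 0; observed 0. Eliminates U4 inverted output.
Only U4 stuck-at-1 is consistent with every test.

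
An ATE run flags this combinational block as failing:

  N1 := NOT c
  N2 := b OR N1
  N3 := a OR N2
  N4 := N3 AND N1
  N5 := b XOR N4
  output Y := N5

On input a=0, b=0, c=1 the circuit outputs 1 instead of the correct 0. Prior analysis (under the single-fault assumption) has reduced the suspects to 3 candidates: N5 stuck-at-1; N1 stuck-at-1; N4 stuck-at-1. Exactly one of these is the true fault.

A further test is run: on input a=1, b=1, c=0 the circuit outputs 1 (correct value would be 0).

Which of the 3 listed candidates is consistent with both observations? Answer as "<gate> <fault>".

N5 stuck-at-1

Evaluate each candidate on input a=1, b=1, c=0:
  N5 stuck-at-1: N1=1, N2=1, N3=1, N4=1, N5=1 [stuck-at-1] → 1 — matches
  N1 stuck-at-1: N1=1 [stuck-at-1], N2=1, N3=1, N4=1, N5=0 → 0 — eliminated
  N4 stuck-at-1: N1=1, N2=1, N3=1, N4=1 [stuck-at-1], N5=0 → 0 — eliminated
Only N5 stuck-at-1 reproduces the observed 1.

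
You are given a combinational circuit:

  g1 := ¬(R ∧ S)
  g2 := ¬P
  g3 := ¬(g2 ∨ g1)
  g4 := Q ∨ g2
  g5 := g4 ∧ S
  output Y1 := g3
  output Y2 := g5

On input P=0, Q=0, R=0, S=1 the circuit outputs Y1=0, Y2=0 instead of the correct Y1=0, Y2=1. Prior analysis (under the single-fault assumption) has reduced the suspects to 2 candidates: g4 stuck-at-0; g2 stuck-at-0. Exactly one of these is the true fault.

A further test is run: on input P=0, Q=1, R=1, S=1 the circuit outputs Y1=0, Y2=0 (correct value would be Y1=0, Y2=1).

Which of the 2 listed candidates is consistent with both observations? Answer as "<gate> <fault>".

g4 stuck-at-0

Evaluate each candidate on input P=0, Q=1, R=1, S=1:
  g4 stuck-at-0: g1=0, g2=1, g3=0, g4=0 [stuck-at-0], g5=0 → Y1=0, Y2=0 — matches
  g2 stuck-at-0: g1=0, g2=0 [stuck-at-0], g3=1, g4=1, g5=1 → Y1=1, Y2=1 — eliminated
Only g4 stuck-at-0 reproduces the observed Y1=0, Y2=0.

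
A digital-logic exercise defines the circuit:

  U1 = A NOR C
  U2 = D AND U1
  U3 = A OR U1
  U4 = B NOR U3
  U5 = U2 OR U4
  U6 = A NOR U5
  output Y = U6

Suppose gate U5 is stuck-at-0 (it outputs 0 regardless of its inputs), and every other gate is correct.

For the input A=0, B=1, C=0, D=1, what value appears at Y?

1

Propagate with U5 forced: U1=1, U2=1, U3=1, U4=0, U5=0 [stuck-at-0], U6=1.
So Y = 1. (Without the fault it would be 0.)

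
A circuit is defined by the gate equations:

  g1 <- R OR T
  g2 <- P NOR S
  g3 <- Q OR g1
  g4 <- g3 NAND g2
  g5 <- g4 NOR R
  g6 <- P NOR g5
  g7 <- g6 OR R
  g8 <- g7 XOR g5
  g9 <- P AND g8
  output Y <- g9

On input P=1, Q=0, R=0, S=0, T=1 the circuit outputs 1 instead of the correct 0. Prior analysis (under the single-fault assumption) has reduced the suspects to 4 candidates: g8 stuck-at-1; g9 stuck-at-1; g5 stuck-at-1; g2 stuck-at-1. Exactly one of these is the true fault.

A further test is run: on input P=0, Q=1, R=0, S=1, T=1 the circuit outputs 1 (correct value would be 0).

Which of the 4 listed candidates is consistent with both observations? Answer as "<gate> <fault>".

g9 stuck-at-1

Evaluate each candidate on input P=0, Q=1, R=0, S=1, T=1:
  g8 stuck-at-1: g1=1, g2=0, g3=1, g4=1, g5=0, g6=1, g7=1, g8=1 [stuck-at-1], g9=0 → 0 — eliminated
  g9 stuck-at-1: g1=1, g2=0, g3=1, g4=1, g5=0, g6=1, g7=1, g8=1, g9=1 [stuck-at-1] → 1 — matches
  g5 stuck-at-1: g1=1, g2=0, g3=1, g4=1, g5=1 [stuck-at-1], g6=0, g7=0, g8=1, g9=0 → 0 — eliminated
  g2 stuck-at-1: g1=1, g2=1 [stuck-at-1], g3=1, g4=0, g5=1, g6=0, g7=0, g8=1, g9=0 → 0 — eliminated
Only g9 stuck-at-1 reproduces the observed 1.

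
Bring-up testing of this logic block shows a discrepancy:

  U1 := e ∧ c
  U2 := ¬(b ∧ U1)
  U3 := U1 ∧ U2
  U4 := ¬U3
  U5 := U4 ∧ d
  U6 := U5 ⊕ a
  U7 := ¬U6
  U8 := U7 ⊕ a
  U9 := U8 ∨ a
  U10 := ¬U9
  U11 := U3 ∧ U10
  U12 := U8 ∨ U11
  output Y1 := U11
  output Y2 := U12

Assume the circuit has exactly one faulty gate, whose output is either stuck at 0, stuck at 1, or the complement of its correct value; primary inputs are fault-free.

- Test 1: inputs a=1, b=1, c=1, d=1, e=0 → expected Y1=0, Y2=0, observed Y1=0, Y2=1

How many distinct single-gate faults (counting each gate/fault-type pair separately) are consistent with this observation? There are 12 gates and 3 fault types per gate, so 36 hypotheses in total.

Fault-free: U1=0, U2=1, U3=0, U4=1, U5=1, U6=0, U7=1, U8=0, U9=1, U10=0, U11=0, U12=0 → Y1=0, Y2=0. Observed Y1=0, Y2=1.
  U1: none of the 3 fault types match ✗
  U2: none of the 3 fault types match ✗
  U3: stuck-at-1, inverted output ✓; others ✗
  U4: stuck-at-0, inverted output ✓; others ✗
  U5: stuck-at-0, inverted output ✓; others ✗
  U6: stuck-at-1, inverted output ✓; others ✗
  U7: stuck-at-0, inverted output ✓; others ✗
  U8: stuck-at-1, inverted output ✓; others ✗
  U9: none of the 3 fault types match ✗
  U10: none of the 3 fault types match ✗
  U11: none of the 3 fault types match ✗
  U12: stuck-at-1, inverted output ✓; others ✗
Consistent faults: {U3 stuck-at-1, U3 inverted output, U4 stuck-at-0, U4 inverted output, U5 stuck-at-0, U5 inverted output, U6 stuck-at-1, U6 inverted output, U7 stuck-at-0, U7 inverted output, U8 stuck-at-1, U8 inverted output, U12 stuck-at-1, U12 inverted output} — 14 in all.

14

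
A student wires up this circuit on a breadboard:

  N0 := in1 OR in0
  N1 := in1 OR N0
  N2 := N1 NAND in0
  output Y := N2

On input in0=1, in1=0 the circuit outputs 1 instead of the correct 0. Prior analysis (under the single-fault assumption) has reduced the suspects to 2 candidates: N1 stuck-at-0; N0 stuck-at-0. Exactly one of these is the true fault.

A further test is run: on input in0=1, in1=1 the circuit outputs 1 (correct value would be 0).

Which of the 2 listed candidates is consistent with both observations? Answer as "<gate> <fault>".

N1 stuck-at-0

Evaluate each candidate on input in0=1, in1=1:
  N1 stuck-at-0: N0=1, N1=0 [stuck-at-0], N2=1 → 1 — matches
  N0 stuck-at-0: N0=0 [stuck-at-0], N1=1, N2=0 → 0 — eliminated
Only N1 stuck-at-0 reproduces the observed 1.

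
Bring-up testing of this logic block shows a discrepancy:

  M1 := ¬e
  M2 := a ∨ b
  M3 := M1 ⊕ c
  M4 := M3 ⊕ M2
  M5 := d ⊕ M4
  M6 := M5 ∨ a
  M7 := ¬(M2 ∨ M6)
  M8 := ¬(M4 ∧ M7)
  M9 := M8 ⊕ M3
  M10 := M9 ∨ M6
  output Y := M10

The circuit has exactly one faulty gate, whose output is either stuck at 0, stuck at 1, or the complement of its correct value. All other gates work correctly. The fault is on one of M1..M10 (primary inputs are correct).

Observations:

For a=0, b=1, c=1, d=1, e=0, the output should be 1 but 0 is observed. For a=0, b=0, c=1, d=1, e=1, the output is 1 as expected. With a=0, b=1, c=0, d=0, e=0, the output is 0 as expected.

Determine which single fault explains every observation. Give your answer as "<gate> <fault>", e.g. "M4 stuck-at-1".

M7 stuck-at-1

Fault-free values for test 1 (a=0, b=1, c=1, d=1, e=0): M1=1, M2=1, M3=0, M4=1, M5=0, M6=0, M7=0, M8=1, M9=1, M10=1, giving Y=1. Observed 0.
Test 1: faults giving observed 0 are {M7 stuck-at-1, M7 inverted output, M8 stuck-at-0, M8 inverted output, M9 stuck-at-0, M9 inverted output, M10 stuck-at-0, M10 inverted output}.
Test 2 (a=0, b=0, c=1, d=1, e=1): fault-free M1=0, M2=0, M3=1, M4=1, M5=0, M6=0, M7=1, M8=0, M9=1, M10=1 → 1; observed 1. Eliminates M7 inverted output, M8 inverted output, M9 stuck-at-0, M9 inverted output, M10 stuck-at-0, M10 inverted output.
Test 3 (a=0, b=1, c=0, d=0, e=0): fault-free M1=1, M2=1, M3=1, M4=0, M5=0, M6=0, M7=0, M8=1, M9=0, M10=0 → 0; observed 0. Eliminates M8 stuck-at-0.
Only M7 stuck-at-1 is consistent with every test.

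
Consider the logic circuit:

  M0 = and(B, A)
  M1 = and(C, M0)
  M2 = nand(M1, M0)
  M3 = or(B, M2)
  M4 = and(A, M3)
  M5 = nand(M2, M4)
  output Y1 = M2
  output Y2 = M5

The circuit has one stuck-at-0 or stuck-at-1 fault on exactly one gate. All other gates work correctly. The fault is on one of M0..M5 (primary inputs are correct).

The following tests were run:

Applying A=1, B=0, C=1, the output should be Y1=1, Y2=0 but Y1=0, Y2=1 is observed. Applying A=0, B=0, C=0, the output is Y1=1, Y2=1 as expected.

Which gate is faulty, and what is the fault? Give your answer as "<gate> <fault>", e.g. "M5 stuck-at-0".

M0 stuck-at-1

Fault-free values for test 1 (A=1, B=0, C=1): M0=0, M1=0, M2=1, M3=1, M4=1, M5=0, giving Y1=1, Y2=0. Observed Y1=0, Y2=1.
Test 1: faults giving observed Y1=0, Y2=1 are {M0 stuck-at-1, M2 stuck-at-0}.
Test 2 (A=0, B=0, C=0): fault-free M0=0, M1=0, M2=1, M3=1, M4=0, M5=1 → Y1=1, Y2=1; observed Y1=1, Y2=1. Eliminates M2 stuck-at-0.
Only M0 stuck-at-1 is consistent with every test.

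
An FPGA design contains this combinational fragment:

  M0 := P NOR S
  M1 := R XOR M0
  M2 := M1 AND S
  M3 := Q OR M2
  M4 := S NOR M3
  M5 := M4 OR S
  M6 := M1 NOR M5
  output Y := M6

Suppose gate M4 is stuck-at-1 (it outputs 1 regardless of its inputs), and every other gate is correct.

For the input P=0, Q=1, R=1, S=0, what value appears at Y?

0

Propagate with M4 forced: M0=1, M1=0, M2=0, M3=1, M4=1 [stuck-at-1], M5=1, M6=0.
So Y = 0. (Without the fault it would be 1.)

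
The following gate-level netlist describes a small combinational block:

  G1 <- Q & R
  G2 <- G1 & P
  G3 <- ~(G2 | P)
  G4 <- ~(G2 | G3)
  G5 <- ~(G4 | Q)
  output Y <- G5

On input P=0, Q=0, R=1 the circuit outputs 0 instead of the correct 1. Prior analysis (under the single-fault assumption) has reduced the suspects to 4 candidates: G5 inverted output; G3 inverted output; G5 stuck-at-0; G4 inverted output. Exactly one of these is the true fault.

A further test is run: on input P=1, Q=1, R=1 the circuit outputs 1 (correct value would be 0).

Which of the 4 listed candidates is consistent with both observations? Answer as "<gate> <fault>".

Evaluate each candidate on input P=1, Q=1, R=1:
  G5 inverted output: G1=1, G2=1, G3=0, G4=0, G5=1 [inverted output] → 1 — matches
  G3 inverted output: G1=1, G2=1, G3=1 [inverted output], G4=0, G5=0 → 0 — eliminated
  G5 stuck-at-0: G1=1, G2=1, G3=0, G4=0, G5=0 [stuck-at-0] → 0 — eliminated
  G4 inverted output: G1=1, G2=1, G3=0, G4=1 [inverted output], G5=0 → 0 — eliminated
Only G5 inverted output reproduces the observed 1.

G5 inverted output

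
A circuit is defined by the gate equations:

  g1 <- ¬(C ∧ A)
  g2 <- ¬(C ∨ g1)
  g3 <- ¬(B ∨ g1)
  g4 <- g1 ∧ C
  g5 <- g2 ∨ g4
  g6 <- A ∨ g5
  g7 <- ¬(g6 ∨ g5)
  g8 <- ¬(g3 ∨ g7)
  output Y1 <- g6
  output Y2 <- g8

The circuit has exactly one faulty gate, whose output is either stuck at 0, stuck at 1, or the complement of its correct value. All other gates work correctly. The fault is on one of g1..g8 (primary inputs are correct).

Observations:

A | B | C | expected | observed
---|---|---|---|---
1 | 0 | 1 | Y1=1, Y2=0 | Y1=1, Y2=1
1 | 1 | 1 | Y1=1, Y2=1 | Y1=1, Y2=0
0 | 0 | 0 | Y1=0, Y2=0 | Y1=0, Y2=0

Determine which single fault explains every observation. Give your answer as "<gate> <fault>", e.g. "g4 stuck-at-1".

Fault-free values for test 1 (A=1, B=0, C=1): g1=0, g2=0, g3=1, g4=0, g5=0, g6=1, g7=0, g8=0, giving Y1=1, Y2=0. Observed Y1=1, Y2=1.
Test 1: faults giving observed Y1=1, Y2=1 are {g1 stuck-at-1, g1 inverted output, g3 stuck-at-0, g3 inverted output, g8 stuck-at-1, g8 inverted output}.
Test 2 (A=1, B=1, C=1): fault-free g1=0, g2=0, g3=0, g4=0, g5=0, g6=1, g7=0, g8=1 → Y1=1, Y2=1; observed Y1=1, Y2=0. Eliminates g1 stuck-at-1, g1 inverted output, g3 stuck-at-0, g8 stuck-at-1.
Test 3 (A=0, B=0, C=0): fault-free g1=1, g2=0, g3=0, g4=0, g5=0, g6=0, g7=1, g8=0 → Y1=0, Y2=0; observed Y1=0, Y2=0. Eliminates g8 inverted output.
Only g3 inverted output is consistent with every test.

g3 inverted output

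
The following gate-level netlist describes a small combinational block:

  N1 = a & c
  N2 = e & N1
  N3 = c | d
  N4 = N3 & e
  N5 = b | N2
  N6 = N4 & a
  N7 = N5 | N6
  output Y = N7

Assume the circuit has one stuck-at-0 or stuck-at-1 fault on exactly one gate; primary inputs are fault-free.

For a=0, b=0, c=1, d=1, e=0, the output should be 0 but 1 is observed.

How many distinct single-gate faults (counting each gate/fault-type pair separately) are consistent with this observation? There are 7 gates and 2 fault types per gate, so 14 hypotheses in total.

4

Fault-free: N1=0, N2=0, N3=1, N4=0, N5=0, N6=0, N7=0 → 0. Observed 1.
  N1 stuck-at-0: output 0 ✗
  N1 stuck-at-1: output 0 ✗
  N2 stuck-at-0: output 0 ✗
  N2 stuck-at-1: output 1 ✓
  N3 stuck-at-0: output 0 ✗
  N3 stuck-at-1: output 0 ✗
  N4 stuck-at-0: output 0 ✗
  N4 stuck-at-1: output 0 ✗
  N5 stuck-at-0: output 0 ✗
  N5 stuck-at-1: output 1 ✓
  N6 stuck-at-0: output 0 ✗
  N6 stuck-at-1: output 1 ✓
  N7 stuck-at-0: output 0 ✗
  N7 stuck-at-1: output 1 ✓
Consistent faults: {N2 stuck-at-1, N5 stuck-at-1, N6 stuck-at-1, N7 stuck-at-1} — 4 in all.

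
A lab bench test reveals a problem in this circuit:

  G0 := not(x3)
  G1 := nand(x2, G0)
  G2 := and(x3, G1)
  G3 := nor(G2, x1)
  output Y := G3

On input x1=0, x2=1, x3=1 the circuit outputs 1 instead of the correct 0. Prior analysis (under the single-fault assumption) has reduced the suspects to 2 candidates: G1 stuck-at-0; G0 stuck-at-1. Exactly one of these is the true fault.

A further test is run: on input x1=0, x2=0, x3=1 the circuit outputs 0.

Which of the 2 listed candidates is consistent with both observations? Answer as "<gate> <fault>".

G0 stuck-at-1

Evaluate each candidate on input x1=0, x2=0, x3=1:
  G1 stuck-at-0: G0=0, G1=0 [stuck-at-0], G2=0, G3=1 → 1 — eliminated
  G0 stuck-at-1: G0=1 [stuck-at-1], G1=1, G2=1, G3=0 → 0 — matches
Only G0 stuck-at-1 reproduces the observed 0.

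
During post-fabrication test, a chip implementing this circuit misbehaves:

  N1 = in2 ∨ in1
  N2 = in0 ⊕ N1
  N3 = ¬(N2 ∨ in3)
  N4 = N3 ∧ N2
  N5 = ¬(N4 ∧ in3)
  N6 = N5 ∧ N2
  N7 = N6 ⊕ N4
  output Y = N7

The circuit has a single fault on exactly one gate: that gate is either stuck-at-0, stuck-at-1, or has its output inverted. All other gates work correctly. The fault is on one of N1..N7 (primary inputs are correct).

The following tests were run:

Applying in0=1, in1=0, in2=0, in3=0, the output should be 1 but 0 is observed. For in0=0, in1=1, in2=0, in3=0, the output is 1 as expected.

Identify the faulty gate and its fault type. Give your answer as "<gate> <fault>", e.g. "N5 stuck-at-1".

Fault-free values for test 1 (in0=1, in1=0, in2=0, in3=0): N1=0, N2=1, N3=0, N4=0, N5=1, N6=1, N7=1, giving Y=1. Observed 0.
Test 1: faults giving observed 0 are {N1 stuck-at-1, N1 inverted output, N2 stuck-at-0, N2 inverted output, N3 stuck-at-1, N3 inverted output, N4 stuck-at-1, N4 inverted output, N5 stuck-at-0, N5 inverted output, N6 stuck-at-0, N6 inverted output, N7 stuck-at-0, N7 inverted output}.
Test 2 (in0=0, in1=1, in2=0, in3=0): fault-free N1=1, N2=1, N3=0, N4=0, N5=1, N6=1, N7=1 → 1; observed 1. Eliminates N1 inverted output, N2 stuck-at-0, N2 inverted output, N3 stuck-at-1, N3 inverted output, N4 stuck-at-1, N4 inverted output, N5 stuck-at-0, N5 inverted output, N6 stuck-at-0, N6 inverted output, N7 stuck-at-0, N7 inverted output.
Only N1 stuck-at-1 is consistent with every test.

N1 stuck-at-1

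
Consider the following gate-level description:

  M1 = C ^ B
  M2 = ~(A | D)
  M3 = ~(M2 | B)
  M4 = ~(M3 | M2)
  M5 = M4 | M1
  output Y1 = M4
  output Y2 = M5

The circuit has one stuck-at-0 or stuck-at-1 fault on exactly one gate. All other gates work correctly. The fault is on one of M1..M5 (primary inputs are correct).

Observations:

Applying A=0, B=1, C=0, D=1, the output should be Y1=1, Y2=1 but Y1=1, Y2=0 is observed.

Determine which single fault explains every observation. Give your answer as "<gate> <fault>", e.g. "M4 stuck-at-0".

Fault-free values for test 1 (A=0, B=1, C=0, D=1): M1=1, M2=0, M3=0, M4=1, M5=1, giving Y1=1, Y2=1. Observed Y1=1, Y2=0.
Test 1: faults giving observed Y1=1, Y2=0 are {M5 stuck-at-0}.
Only M5 stuck-at-0 is consistent with every test.

M5 stuck-at-0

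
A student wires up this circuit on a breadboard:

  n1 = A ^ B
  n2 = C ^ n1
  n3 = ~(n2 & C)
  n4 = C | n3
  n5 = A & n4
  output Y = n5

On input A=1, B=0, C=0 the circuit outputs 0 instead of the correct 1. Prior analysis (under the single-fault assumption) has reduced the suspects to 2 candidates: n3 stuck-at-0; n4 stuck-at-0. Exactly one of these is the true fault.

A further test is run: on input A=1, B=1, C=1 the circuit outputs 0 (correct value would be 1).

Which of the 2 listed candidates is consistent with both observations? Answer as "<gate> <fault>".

Evaluate each candidate on input A=1, B=1, C=1:
  n3 stuck-at-0: n1=0, n2=1, n3=0 [stuck-at-0], n4=1, n5=1 → 1 — eliminated
  n4 stuck-at-0: n1=0, n2=1, n3=0, n4=0 [stuck-at-0], n5=0 → 0 — matches
Only n4 stuck-at-0 reproduces the observed 0.

n4 stuck-at-0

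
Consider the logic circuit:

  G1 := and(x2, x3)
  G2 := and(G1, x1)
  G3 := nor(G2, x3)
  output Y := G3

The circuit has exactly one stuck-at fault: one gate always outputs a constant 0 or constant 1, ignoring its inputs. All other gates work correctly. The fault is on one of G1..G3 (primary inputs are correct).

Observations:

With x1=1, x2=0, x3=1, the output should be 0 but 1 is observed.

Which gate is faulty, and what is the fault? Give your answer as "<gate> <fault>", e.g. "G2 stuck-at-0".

G3 stuck-at-1

Fault-free values for test 1 (x1=1, x2=0, x3=1): G1=0, G2=0, G3=0, giving Y=0. Observed 1.
Test 1: faults giving observed 1 are {G3 stuck-at-1}.
Only G3 stuck-at-1 is consistent with every test.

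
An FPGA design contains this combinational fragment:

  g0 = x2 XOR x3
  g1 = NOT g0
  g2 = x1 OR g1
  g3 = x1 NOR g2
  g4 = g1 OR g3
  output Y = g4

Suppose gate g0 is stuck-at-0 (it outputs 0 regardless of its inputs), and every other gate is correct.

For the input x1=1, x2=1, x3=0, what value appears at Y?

Propagate with g0 forced: g0=0 [stuck-at-0], g1=1, g2=1, g3=0, g4=1.
So Y = 1. (Without the fault it would be 0.)

1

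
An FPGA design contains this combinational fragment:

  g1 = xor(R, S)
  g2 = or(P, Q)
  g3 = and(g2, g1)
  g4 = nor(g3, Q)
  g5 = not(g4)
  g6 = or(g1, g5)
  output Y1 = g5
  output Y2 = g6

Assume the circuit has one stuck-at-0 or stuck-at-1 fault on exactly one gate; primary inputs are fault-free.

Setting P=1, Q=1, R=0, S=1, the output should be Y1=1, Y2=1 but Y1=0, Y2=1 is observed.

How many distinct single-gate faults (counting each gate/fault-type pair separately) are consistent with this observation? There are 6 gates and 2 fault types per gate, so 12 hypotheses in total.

2

Fault-free: g1=1, g2=1, g3=1, g4=0, g5=1, g6=1 → Y1=1, Y2=1. Observed Y1=0, Y2=1.
  g1 stuck-at-0: output Y1=1, Y2=1 ✗
  g1 stuck-at-1: output Y1=1, Y2=1 ✗
  g2 stuck-at-0: output Y1=1, Y2=1 ✗
  g2 stuck-at-1: output Y1=1, Y2=1 ✗
  g3 stuck-at-0: output Y1=1, Y2=1 ✗
  g3 stuck-at-1: output Y1=1, Y2=1 ✗
  g4 stuck-at-0: output Y1=1, Y2=1 ✗
  g4 stuck-at-1: output Y1=0, Y2=1 ✓
  g5 stuck-at-0: output Y1=0, Y2=1 ✓
  g5 stuck-at-1: output Y1=1, Y2=1 ✗
  g6 stuck-at-0: output Y1=1, Y2=0 ✗
  g6 stuck-at-1: output Y1=1, Y2=1 ✗
Consistent faults: {g4 stuck-at-1, g5 stuck-at-0} — 2 in all.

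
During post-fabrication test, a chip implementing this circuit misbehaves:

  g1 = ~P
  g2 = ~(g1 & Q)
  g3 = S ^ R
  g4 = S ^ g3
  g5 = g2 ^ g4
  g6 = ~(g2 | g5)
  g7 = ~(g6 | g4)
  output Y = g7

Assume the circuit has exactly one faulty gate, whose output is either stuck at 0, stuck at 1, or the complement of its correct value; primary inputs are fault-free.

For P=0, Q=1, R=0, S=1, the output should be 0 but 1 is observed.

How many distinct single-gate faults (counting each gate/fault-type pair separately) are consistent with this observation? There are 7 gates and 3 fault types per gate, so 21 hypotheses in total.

10

Fault-free: g1=1, g2=0, g3=1, g4=0, g5=0, g6=1, g7=0 → 0. Observed 1.
  g1: stuck-at-0, inverted output ✓; others ✗
  g2: stuck-at-1, inverted output ✓; others ✗
  g3: none of the 3 fault types match ✗
  g4: none of the 3 fault types match ✗
  g5: stuck-at-1, inverted output ✓; others ✗
  g6: stuck-at-0, inverted output ✓; others ✗
  g7: stuck-at-1, inverted output ✓; others ✗
Consistent faults: {g1 stuck-at-0, g1 inverted output, g2 stuck-at-1, g2 inverted output, g5 stuck-at-1, g5 inverted output, g6 stuck-at-0, g6 inverted output, g7 stuck-at-1, g7 inverted output} — 10 in all.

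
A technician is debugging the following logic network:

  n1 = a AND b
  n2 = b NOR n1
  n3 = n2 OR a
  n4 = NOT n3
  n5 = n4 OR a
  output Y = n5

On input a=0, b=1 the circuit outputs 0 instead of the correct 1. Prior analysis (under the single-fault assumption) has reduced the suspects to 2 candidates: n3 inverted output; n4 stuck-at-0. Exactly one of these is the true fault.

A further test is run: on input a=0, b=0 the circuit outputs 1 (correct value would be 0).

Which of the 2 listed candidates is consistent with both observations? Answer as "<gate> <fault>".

Evaluate each candidate on input a=0, b=0:
  n3 inverted output: n1=0, n2=1, n3=0 [inverted output], n4=1, n5=1 → 1 — matches
  n4 stuck-at-0: n1=0, n2=1, n3=1, n4=0 [stuck-at-0], n5=0 → 0 — eliminated
Only n3 inverted output reproduces the observed 1.

n3 inverted output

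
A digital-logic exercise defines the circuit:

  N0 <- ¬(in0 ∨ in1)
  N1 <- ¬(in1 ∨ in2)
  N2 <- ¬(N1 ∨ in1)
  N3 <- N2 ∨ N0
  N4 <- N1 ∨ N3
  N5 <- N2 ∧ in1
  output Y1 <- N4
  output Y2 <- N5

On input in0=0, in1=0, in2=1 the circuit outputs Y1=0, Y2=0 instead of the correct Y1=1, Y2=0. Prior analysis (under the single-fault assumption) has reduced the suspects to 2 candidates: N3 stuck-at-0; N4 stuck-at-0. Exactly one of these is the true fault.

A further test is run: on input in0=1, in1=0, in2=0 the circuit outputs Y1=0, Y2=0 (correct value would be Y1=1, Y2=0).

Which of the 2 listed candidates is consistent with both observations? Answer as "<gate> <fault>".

Evaluate each candidate on input in0=1, in1=0, in2=0:
  N3 stuck-at-0: N0=0, N1=1, N2=0, N3=0 [stuck-at-0], N4=1, N5=0 → Y1=1, Y2=0 — eliminated
  N4 stuck-at-0: N0=0, N1=1, N2=0, N3=0, N4=0 [stuck-at-0], N5=0 → Y1=0, Y2=0 — matches
Only N4 stuck-at-0 reproduces the observed Y1=0, Y2=0.

N4 stuck-at-0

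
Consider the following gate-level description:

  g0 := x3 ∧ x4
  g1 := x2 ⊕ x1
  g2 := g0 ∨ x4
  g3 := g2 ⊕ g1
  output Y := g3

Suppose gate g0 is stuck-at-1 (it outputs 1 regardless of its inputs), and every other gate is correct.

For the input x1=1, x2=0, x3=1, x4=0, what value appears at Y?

0

Propagate with g0 forced: g0=1 [stuck-at-1], g1=1, g2=1, g3=0.
So Y = 0. (Without the fault it would be 1.)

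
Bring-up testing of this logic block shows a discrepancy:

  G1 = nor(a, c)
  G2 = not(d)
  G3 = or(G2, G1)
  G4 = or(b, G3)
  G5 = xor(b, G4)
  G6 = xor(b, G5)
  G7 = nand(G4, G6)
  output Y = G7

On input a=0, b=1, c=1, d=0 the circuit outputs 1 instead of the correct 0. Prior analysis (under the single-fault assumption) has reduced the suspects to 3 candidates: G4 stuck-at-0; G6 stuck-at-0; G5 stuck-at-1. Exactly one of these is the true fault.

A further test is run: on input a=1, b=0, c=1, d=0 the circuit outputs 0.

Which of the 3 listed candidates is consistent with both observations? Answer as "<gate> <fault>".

Evaluate each candidate on input a=1, b=0, c=1, d=0:
  G4 stuck-at-0: G1=0, G2=1, G3=1, G4=0 [stuck-at-0], G5=0, G6=0, G7=1 → 1 — eliminated
  G6 stuck-at-0: G1=0, G2=1, G3=1, G4=1, G5=1, G6=0 [stuck-at-0], G7=1 → 1 — eliminated
  G5 stuck-at-1: G1=0, G2=1, G3=1, G4=1, G5=1 [stuck-at-1], G6=1, G7=0 → 0 — matches
Only G5 stuck-at-1 reproduces the observed 0.

G5 stuck-at-1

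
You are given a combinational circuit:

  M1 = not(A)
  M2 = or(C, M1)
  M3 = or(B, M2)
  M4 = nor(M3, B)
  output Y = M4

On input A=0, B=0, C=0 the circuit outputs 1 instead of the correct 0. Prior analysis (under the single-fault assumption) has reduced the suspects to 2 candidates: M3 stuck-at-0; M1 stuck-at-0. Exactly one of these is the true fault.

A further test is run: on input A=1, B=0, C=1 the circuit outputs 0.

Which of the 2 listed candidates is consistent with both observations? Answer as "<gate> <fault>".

Evaluate each candidate on input A=1, B=0, C=1:
  M3 stuck-at-0: M1=0, M2=1, M3=0 [stuck-at-0], M4=1 → 1 — eliminated
  M1 stuck-at-0: M1=0 [stuck-at-0], M2=1, M3=1, M4=0 → 0 — matches
Only M1 stuck-at-0 reproduces the observed 0.

M1 stuck-at-0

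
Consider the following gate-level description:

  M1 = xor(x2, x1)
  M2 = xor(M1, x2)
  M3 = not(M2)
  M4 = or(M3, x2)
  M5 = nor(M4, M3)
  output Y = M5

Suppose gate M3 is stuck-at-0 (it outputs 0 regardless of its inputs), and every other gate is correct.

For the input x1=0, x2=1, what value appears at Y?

Propagate with M3 forced: M1=1, M2=0, M3=0 [stuck-at-0], M4=1, M5=0.
So Y = 0. (Same as the fault-free value — the fault is masked on this input.)

0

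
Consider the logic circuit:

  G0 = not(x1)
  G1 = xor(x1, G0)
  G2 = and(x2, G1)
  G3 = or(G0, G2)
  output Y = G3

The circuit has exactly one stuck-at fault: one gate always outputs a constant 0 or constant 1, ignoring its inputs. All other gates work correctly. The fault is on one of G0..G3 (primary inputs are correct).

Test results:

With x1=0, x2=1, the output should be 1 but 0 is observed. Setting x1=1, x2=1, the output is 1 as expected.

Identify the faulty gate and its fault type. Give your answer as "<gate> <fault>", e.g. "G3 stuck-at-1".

Fault-free values for test 1 (x1=0, x2=1): G0=1, G1=1, G2=1, G3=1, giving Y=1. Observed 0.
Test 1: faults giving observed 0 are {G0 stuck-at-0, G3 stuck-at-0}.
Test 2 (x1=1, x2=1): fault-free G0=0, G1=1, G2=1, G3=1 → 1; observed 1. Eliminates G3 stuck-at-0.
Only G0 stuck-at-0 is consistent with every test.

G0 stuck-at-0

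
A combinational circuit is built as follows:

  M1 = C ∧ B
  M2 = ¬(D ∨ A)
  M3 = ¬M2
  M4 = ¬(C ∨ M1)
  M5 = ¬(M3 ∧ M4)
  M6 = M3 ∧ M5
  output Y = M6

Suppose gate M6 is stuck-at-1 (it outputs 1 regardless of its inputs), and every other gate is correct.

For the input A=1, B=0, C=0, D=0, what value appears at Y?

1

Propagate with M6 forced: M1=0, M2=0, M3=1, M4=1, M5=0, M6=1 [stuck-at-1].
So Y = 1. (Without the fault it would be 0.)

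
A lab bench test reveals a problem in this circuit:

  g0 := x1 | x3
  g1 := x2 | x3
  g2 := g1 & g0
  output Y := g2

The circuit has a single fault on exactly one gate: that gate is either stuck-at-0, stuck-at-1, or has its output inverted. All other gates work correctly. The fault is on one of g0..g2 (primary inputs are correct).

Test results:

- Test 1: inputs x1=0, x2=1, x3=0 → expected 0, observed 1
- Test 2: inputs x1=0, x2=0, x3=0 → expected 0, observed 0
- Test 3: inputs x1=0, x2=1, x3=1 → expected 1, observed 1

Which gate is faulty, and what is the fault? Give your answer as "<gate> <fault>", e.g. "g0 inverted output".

g0 stuck-at-1

Fault-free values for test 1 (x1=0, x2=1, x3=0): g0=0, g1=1, g2=0, giving Y=0. Observed 1.
Test 1: faults giving observed 1 are {g0 stuck-at-1, g0 inverted output, g2 stuck-at-1, g2 inverted output}.
Test 2 (x1=0, x2=0, x3=0): fault-free g0=0, g1=0, g2=0 → 0; observed 0. Eliminates g2 stuck-at-1, g2 inverted output.
Test 3 (x1=0, x2=1, x3=1): fault-free g0=1, g1=1, g2=1 → 1; observed 1. Eliminates g0 inverted output.
Only g0 stuck-at-1 is consistent with every test.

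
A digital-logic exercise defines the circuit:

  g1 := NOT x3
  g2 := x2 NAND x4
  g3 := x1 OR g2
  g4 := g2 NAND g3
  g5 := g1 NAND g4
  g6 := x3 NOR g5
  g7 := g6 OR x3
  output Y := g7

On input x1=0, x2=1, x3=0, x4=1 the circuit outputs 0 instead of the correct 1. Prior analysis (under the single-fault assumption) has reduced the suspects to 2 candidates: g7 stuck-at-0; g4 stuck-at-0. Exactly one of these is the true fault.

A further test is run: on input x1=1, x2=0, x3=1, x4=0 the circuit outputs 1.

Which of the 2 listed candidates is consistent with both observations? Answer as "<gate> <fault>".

g4 stuck-at-0

Evaluate each candidate on input x1=1, x2=0, x3=1, x4=0:
  g7 stuck-at-0: g1=0, g2=1, g3=1, g4=0, g5=1, g6=0, g7=0 [stuck-at-0] → 0 — eliminated
  g4 stuck-at-0: g1=0, g2=1, g3=1, g4=0 [stuck-at-0], g5=1, g6=0, g7=1 → 1 — matches
Only g4 stuck-at-0 reproduces the observed 1.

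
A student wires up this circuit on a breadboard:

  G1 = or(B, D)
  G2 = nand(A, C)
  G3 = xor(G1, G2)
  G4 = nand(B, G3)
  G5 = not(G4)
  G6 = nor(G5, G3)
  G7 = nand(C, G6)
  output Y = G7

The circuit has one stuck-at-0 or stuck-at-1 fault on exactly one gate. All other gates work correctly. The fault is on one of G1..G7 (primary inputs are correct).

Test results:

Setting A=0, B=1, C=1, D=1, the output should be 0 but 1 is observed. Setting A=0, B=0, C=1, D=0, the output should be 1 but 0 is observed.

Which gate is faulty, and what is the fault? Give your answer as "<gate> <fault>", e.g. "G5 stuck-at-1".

G2 stuck-at-0

Fault-free values for test 1 (A=0, B=1, C=1, D=1): G1=1, G2=1, G3=0, G4=1, G5=0, G6=1, G7=0, giving Y=0. Observed 1.
Test 1: faults giving observed 1 are {G1 stuck-at-0, G2 stuck-at-0, G3 stuck-at-1, G4 stuck-at-0, G5 stuck-at-1, G6 stuck-at-0, G7 stuck-at-1}.
Test 2 (A=0, B=0, C=1, D=0): fault-free G1=0, G2=1, G3=1, G4=1, G5=0, G6=0, G7=1 → 1; observed 0. Eliminates G1 stuck-at-0, G3 stuck-at-1, G4 stuck-at-0, G5 stuck-at-1, G6 stuck-at-0, G7 stuck-at-1.
Only G2 stuck-at-0 is consistent with every test.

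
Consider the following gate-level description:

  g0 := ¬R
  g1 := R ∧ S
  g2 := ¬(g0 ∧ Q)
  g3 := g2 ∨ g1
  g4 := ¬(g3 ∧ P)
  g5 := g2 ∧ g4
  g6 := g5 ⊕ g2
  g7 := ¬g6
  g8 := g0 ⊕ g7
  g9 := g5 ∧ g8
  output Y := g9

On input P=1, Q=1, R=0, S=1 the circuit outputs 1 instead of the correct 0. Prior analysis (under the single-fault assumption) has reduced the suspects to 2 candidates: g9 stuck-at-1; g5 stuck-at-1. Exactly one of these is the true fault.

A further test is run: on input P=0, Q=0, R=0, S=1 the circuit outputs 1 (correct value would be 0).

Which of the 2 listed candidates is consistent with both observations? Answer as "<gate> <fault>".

Evaluate each candidate on input P=0, Q=0, R=0, S=1:
  g9 stuck-at-1: g0=1, g1=0, g2=1, g3=1, g4=1, g5=1, g6=0, g7=1, g8=0, g9=1 [stuck-at-1] → 1 — matches
  g5 stuck-at-1: g0=1, g1=0, g2=1, g3=1, g4=1, g5=1 [stuck-at-1], g6=0, g7=1, g8=0, g9=0 → 0 — eliminated
Only g9 stuck-at-1 reproduces the observed 1.

g9 stuck-at-1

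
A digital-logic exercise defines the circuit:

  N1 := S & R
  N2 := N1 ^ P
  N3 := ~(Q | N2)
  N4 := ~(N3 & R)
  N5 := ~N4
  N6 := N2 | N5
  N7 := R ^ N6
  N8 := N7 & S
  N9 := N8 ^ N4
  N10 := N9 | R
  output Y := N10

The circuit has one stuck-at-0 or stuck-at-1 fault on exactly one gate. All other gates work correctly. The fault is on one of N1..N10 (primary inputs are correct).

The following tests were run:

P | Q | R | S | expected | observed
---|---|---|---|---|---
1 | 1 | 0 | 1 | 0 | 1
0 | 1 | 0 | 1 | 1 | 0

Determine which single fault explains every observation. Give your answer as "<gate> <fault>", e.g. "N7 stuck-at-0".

N1 stuck-at-1

Fault-free values for test 1 (P=1, Q=1, R=0, S=1): N1=0, N2=1, N3=0, N4=1, N5=0, N6=1, N7=1, N8=1, N9=0, N10=0, giving Y=0. Observed 1.
Test 1: faults giving observed 1 are {N1 stuck-at-1, N2 stuck-at-0, N4 stuck-at-0, N6 stuck-at-0, N7 stuck-at-0, N8 stuck-at-0, N9 stuck-at-1, N10 stuck-at-1}.
Test 2 (P=0, Q=1, R=0, S=1): fault-free N1=0, N2=0, N3=0, N4=1, N5=0, N6=0, N7=0, N8=0, N9=1, N10=1 → 1; observed 0. Eliminates N2 stuck-at-0, N4 stuck-at-0, N6 stuck-at-0, N7 stuck-at-0, N8 stuck-at-0, N9 stuck-at-1, N10 stuck-at-1.
Only N1 stuck-at-1 is consistent with every test.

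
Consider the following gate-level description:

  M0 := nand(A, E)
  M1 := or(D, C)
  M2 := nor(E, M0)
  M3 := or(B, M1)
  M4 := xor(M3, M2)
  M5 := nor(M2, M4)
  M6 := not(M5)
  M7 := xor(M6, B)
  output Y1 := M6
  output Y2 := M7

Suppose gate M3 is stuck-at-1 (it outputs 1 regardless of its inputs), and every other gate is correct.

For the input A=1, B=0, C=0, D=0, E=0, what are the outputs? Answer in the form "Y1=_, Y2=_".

Y1=1, Y2=1

Propagate with M3 forced: M0=1, M1=0, M2=0, M3=1 [stuck-at-1], M4=1, M5=0, M6=1, M7=1.
So the outputs are Y1=1, Y2=1. (Without the fault they would be Y1=0, Y2=0.)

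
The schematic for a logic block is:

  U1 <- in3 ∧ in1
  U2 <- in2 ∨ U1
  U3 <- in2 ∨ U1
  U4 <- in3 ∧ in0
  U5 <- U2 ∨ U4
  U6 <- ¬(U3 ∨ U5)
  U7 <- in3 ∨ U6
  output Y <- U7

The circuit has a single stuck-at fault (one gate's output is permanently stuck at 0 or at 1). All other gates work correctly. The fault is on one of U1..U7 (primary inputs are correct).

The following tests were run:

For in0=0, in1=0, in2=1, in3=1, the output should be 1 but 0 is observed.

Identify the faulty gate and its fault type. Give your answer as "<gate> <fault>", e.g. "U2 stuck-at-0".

U7 stuck-at-0

Fault-free values for test 1 (in0=0, in1=0, in2=1, in3=1): U1=0, U2=1, U3=1, U4=0, U5=1, U6=0, U7=1, giving Y=1. Observed 0.
Test 1: faults giving observed 0 are {U7 stuck-at-0}.
Only U7 stuck-at-0 is consistent with every test.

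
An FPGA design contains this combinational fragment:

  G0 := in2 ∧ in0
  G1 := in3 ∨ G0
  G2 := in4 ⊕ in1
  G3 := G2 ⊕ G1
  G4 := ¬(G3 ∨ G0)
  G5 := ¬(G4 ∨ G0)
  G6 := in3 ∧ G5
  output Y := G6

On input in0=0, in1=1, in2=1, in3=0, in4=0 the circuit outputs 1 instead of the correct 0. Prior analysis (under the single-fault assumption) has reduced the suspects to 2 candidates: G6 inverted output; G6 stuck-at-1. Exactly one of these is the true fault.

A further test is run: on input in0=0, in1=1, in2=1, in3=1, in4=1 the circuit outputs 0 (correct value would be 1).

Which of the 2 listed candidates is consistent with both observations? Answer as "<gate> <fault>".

G6 inverted output

Evaluate each candidate on input in0=0, in1=1, in2=1, in3=1, in4=1:
  G6 inverted output: G0=0, G1=1, G2=0, G3=1, G4=0, G5=1, G6=0 [inverted output] → 0 — matches
  G6 stuck-at-1: G0=0, G1=1, G2=0, G3=1, G4=0, G5=1, G6=1 [stuck-at-1] → 1 — eliminated
Only G6 inverted output reproduces the observed 0.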